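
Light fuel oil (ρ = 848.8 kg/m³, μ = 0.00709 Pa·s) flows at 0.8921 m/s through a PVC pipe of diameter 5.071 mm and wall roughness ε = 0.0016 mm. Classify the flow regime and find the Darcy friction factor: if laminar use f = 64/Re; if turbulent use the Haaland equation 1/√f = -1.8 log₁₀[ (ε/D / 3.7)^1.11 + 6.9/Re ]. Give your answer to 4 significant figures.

Re = ρVD/μ = 848.8·0.8921·0.005071/0.00709 = 541.6.
Re < 2300 → laminar, so f = 64/Re = 0.1182 (roughness is irrelevant in laminar flow).

f ≈ 0.1182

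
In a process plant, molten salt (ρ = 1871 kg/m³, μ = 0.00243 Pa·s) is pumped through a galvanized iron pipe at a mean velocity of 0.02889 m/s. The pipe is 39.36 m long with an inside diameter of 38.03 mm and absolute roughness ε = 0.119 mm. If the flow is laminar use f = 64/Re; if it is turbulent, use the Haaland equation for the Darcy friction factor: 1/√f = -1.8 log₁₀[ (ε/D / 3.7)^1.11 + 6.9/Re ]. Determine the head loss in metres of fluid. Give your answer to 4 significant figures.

Reynolds number Re = ρVD/μ = 1871 · 0.02889 · 0.03803 / 0.00243 = 845.9.
Re < 2300 → laminar flow, so f = 64/Re = 64/845.9 = 0.07566 (the turbulent correlation is not needed).
Darcy-Weisbach: ΔP = f(L/D)(ρV²/2) = 0.07566·(39.36/0.03803)·(1871·0.02889²/2) = 0.07566·1035·0.7808 = 61.14 Pa.
Head loss h_f = ΔP/(ρg) = 61.14/(1871·9.81) = 0.003331 m.

h_f ≈ 0.003331 m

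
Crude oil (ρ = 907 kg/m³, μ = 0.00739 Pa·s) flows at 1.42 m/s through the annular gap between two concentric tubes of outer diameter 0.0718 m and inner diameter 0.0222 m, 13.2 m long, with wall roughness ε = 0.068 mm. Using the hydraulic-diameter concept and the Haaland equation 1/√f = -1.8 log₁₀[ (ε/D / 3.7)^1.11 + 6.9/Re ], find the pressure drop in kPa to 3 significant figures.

ΔP ≈ 8.23 kPa

Hydraulic diameter D_h = 4A/P = D_o - D_i = 0.0718 - 0.0222 = 0.0496 m.
Re = ρVD_h/μ = 907·1.42·0.0496/0.00739 = 8644.
ε/D_h = 6.8e-05/0.0496 = 0.00137; Haaland gives 1/√f = -1.8 log₁₀[0.000155+0.000798] = 5.437, so f = 0.03383.
ΔP = f(L/D_h)(ρV²/2) = 0.03383·13.2/0.0496·914.4 = 8232 Pa.
ΔP = 8.23 kPa.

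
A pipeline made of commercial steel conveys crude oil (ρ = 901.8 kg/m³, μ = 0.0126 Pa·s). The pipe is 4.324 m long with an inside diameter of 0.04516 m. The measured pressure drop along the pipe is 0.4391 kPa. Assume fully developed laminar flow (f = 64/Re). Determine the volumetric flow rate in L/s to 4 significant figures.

Q ≈ 0.8227 L/s

For laminar flow, f = 64/Re with Re = ρVD/μ, so Darcy-Weisbach reduces to ΔP = 32μLV/D². Solving for V: V = ΔP·D²/(32μL) = 439.1·(0.04516)²/(32·0.0126·4.324) = 0.5136 m/s.
Check: Re = ρVD/μ = 901.8·0.5136·0.04516/0.0126 = 1660 < 2300, so the laminar assumption holds.
Q = V·A = 0.5136·(π/4·0.04516²) = 0.0008227 m³/s = 0.8227 L/s.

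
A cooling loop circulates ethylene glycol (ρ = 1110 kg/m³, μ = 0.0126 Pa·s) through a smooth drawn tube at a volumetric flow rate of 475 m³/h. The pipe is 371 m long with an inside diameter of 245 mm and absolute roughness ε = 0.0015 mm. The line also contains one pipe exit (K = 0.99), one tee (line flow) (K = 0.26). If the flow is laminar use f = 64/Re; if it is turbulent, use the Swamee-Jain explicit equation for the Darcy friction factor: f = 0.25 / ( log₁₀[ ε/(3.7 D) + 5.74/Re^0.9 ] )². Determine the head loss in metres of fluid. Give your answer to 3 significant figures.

Q = 475 m³/h = 475/3600 = 0.1319 m³/s.
Cross-sectional area A = πD²/4 = π(0.245)²/4 = 0.04714 m²; mean velocity V = Q/A = 0.1319/0.04714 = 2.799 m/s.
Reynolds number Re = ρVD/μ = 1110 · 2.799 · 0.245 / 0.0126 = 6.041e+04.
Re > 4000 → turbulent. Relative roughness ε/D = 1.5e-06/0.245 = 6.12e-06. Swamee-Jain: f = 0.25/(log₁₀[6.12e-06/3.7 + 5.74/6.041e+04^0.9])² = 0.25/(log₁₀[1.65e-06 + 0.000286])² = 0.25/(-3.542)² = 0.01993.
Total minor-loss coefficient ΣK = 1·0.99 + 1·0.26 = 1.25.
ΔP = [f·L/D + ΣK]·(ρV²/2) = [0.01993·371/0.245 + 1.25]·(1110·2.799²/2) = [30.18 + 1.25]·4347 = 1.367e+05 Pa.
Head loss h_f = ΔP/(ρg) = 1.367e+05/(1110·9.81) = 12.5 m.

h_f ≈ 12.5 m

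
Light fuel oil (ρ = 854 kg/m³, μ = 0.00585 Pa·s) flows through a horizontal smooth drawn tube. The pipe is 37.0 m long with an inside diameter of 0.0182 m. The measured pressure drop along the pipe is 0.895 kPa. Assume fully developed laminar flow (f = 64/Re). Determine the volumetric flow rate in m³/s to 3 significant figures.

Q ≈ 1.11×10^-5 m³/s

For laminar flow, f = 64/Re with Re = ρVD/μ, so Darcy-Weisbach reduces to ΔP = 32μLV/D². Solving for V: V = ΔP·D²/(32μL) = 895·(0.0182)²/(32·0.00585·37) = 0.0428 m/s.
Check: Re = ρVD/μ = 854·0.0428·0.0182/0.00585 = 113.7 < 2300, so the laminar assumption holds.
Q = V·A = 0.0428·(π/4·0.0182²) = 1.114e-05 m³/s = 1.11×10^-5 m³/s.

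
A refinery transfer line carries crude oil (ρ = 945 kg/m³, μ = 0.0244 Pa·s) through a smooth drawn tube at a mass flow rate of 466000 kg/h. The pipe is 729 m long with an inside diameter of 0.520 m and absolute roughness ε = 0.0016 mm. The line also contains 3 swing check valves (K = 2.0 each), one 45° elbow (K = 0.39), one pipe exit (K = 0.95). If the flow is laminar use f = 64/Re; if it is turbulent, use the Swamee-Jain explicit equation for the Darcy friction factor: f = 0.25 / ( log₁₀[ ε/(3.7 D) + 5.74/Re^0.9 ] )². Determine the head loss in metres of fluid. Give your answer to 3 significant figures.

h_f ≈ 1.01 m

ṁ = 466000 kg/h = 466000/3600 = 129.4 kg/s.
A = πD²/4 = π(0.52)²/4 = 0.2124 m²; mean velocity V = ṁ/(ρA) = 129.4/(945 · 0.2124) = 0.645 m/s.
Reynolds number Re = ρVD/μ = 945 · 0.645 · 0.52 / 0.0244 = 1.299e+04.
Re > 4000 → turbulent. Relative roughness ε/D = 1.6e-06/0.52 = 3.08e-06. Swamee-Jain: f = 0.25/(log₁₀[3.08e-06/3.7 + 5.74/1.299e+04^0.9])² = 0.25/(log₁₀[8.32e-07 + 0.00114])² = 0.25/(-2.943)² = 0.02886.
Total minor-loss coefficient ΣK = 3·2 + 1·0.39 + 1·0.95 = 7.34.
ΔP = [f·L/D + ΣK]·(ρV²/2) = [0.02886·729/0.52 + 7.34]·(945·0.645²/2) = [40.47 + 7.34]·196.6 = 9397 Pa.
Head loss h_f = ΔP/(ρg) = 9397/(945·9.81) = 1.01 m.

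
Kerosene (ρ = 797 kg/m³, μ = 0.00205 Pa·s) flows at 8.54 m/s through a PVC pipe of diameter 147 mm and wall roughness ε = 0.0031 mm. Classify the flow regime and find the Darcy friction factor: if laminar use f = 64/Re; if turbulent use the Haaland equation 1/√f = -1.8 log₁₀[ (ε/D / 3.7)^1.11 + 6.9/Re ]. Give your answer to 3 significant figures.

f ≈ 0.0134

Re = ρVD/μ = 797·8.54·0.147/0.00205 = 4.881e+05.
Re > 4000 → turbulent. ε/D = 3.1e-06/0.147 = 2.11e-05; Haaland: 1/√f = -1.8 log₁₀[1.51e-06 + 1.41e-05] = 8.65, so f = 0.01336.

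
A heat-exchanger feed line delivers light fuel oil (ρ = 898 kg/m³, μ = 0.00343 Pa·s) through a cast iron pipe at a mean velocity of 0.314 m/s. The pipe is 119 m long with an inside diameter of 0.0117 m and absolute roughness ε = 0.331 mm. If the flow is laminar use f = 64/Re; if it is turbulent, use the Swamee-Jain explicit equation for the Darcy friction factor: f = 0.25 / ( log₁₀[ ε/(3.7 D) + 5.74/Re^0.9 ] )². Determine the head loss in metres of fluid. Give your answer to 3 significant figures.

Reynolds number Re = ρVD/μ = 898 · 0.314 · 0.0117 / 0.00343 = 961.8.
Re < 2300 → laminar flow, so f = 64/Re = 64/961.8 = 0.06654 (the turbulent correlation is not needed).
Darcy-Weisbach: ΔP = f(L/D)(ρV²/2) = 0.06654·(119/0.0117)·(898·0.314²/2) = 0.06654·1.017e+04·44.27 = 2.996e+04 Pa.
Head loss h_f = ΔP/(ρg) = 2.996e+04/(898·9.81) = 3.40 m.

h_f ≈ 3.40 m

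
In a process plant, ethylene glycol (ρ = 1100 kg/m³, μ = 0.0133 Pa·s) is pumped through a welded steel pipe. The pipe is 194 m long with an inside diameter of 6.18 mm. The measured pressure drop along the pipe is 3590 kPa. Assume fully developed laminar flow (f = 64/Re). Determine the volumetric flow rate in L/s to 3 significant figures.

For laminar flow, f = 64/Re with Re = ρVD/μ, so Darcy-Weisbach reduces to ΔP = 32μLV/D². Solving for V: V = ΔP·D²/(32μL) = 3.59e+06·(0.00618)²/(32·0.0133·194) = 1.661 m/s.
Check: Re = ρVD/μ = 1100·1.661·0.00618/0.0133 = 848.8 < 2300, so the laminar assumption holds.
Q = V·A = 1.661·(π/4·0.00618²) = 4.981e-05 m³/s = 0.0498 L/s.

Q ≈ 0.0498 L/s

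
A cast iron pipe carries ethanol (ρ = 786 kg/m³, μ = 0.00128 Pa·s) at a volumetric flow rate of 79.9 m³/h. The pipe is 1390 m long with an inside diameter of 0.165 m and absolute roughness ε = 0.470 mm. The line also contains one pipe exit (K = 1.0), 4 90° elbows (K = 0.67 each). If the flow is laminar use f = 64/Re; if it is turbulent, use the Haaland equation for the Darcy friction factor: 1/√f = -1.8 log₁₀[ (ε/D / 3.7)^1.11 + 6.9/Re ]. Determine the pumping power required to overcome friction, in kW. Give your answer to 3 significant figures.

Q = 79.9 m³/h = 79.9/3600 = 0.02219 m³/s.
Cross-sectional area A = πD²/4 = π(0.165)²/4 = 0.02138 m²; mean velocity V = Q/A = 0.02219/0.02138 = 1.038 m/s.
Reynolds number Re = ρVD/μ = 786 · 1.038 · 0.165 / 0.00128 = 1.052e+05.
Re > 4000 → turbulent. Relative roughness ε/D = 0.00047/0.165 = 0.00285. Haaland: 1/√f = -1.8 log₁₀[(0.00285/3.7)^1.11 + 6.9/1.052e+05] = -1.8 log₁₀[0.00035 + 6.56e-05] = 6.087, so f = 0.02699.
Total minor-loss coefficient ΣK = 1·1 + 4·0.67 = 3.68.
ΔP = [f·L/D + ΣK]·(ρV²/2) = [0.02699·1390/0.165 + 3.68]·(786·1.038²/2) = [227.4 + 3.68]·423.4 = 9.784e+04 Pa.
Pumping power P = QΔP = 0.02219·9.784e+04 = 2172 W = 2.17 kW.

P ≈ 2.17 kW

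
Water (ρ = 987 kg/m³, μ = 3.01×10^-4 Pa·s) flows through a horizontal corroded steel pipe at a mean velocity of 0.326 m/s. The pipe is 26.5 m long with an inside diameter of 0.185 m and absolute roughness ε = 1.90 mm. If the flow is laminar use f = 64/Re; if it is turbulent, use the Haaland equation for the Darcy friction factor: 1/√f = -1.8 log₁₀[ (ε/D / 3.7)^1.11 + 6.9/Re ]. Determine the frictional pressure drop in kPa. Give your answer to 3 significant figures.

Reynolds number Re = ρVD/μ = 987 · 0.326 · 0.185 / 0.000301 = 1.978e+05.
Re > 4000 → turbulent. Relative roughness ε/D = 0.0019/0.185 = 0.0103. Haaland: 1/√f = -1.8 log₁₀[(0.0103/3.7)^1.11 + 6.9/1.978e+05] = -1.8 log₁₀[0.00145 + 3.49e-05] = 5.09, so f = 0.0386.
Darcy-Weisbach: ΔP = f(L/D)(ρV²/2) = 0.0386·(26.5/0.185)·(987·0.326²/2) = 0.0386·143.2·52.45 = 290 Pa.
ΔP = 290 Pa = 0.290 kPa.

ΔP ≈ 0.290 kPa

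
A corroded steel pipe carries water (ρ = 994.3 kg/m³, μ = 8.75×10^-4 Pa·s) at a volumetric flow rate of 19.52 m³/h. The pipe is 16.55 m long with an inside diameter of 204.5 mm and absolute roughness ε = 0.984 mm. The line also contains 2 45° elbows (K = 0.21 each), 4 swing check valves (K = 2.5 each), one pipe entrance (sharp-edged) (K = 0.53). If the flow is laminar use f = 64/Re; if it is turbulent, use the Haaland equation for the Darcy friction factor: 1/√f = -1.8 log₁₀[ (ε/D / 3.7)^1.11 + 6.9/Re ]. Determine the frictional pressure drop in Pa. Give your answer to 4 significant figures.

ΔP ≈ 183.7 Pa

Q = 19.52 m³/h = 19.52/3600 = 0.005422 m³/s.
Cross-sectional area A = πD²/4 = π(0.2045)²/4 = 0.03285 m²; mean velocity V = Q/A = 0.005422/0.03285 = 0.1651 m/s.
Reynolds number Re = ρVD/μ = 994.3 · 0.1651 · 0.2045 / 0.000875 = 3.836e+04.
Re > 4000 → turbulent. Relative roughness ε/D = 0.000984/0.2045 = 0.00481. Haaland: 1/√f = -1.8 log₁₀[(0.00481/3.7)^1.11 + 6.9/3.836e+04] = -1.8 log₁₀[0.000626 + 0.00018] = 5.569, so f = 0.03225.
Total minor-loss coefficient ΣK = 2·0.21 + 4·2.5 + 1·0.53 = 10.9.
ΔP = [f·L/D + ΣK]·(ρV²/2) = [0.03225·16.55/0.2045 + 10.9]·(994.3·0.1651²/2) = [2.61 + 10.9]·13.55 = 183.7 Pa.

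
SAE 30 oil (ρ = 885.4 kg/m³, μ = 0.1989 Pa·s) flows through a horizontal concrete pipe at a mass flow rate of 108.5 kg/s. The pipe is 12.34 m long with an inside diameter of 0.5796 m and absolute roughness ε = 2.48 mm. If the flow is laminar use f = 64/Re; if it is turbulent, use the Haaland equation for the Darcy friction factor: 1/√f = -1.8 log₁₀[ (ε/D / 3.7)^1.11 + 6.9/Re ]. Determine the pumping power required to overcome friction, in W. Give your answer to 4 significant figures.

P ≈ 13.31 W

A = πD²/4 = π(0.5796)²/4 = 0.2638 m²; mean velocity V = ṁ/(ρA) = 108.5/(885.4 · 0.2638) = 0.4645 m/s.
Reynolds number Re = ρVD/μ = 885.4 · 0.4645 · 0.5796 / 0.199 = 1198.
Re < 2300 → laminar flow, so f = 64/Re = 64/1198 = 0.05341 (the turbulent correlation is not needed).
Darcy-Weisbach: ΔP = f(L/D)(ρV²/2) = 0.05341·(12.34/0.5796)·(885.4·0.4645²/2) = 0.05341·21.29·95.5 = 108.6 Pa.
Q = ṁ/ρ = 108.5/885.4 = 0.1225 m³/s.
Pumping power P = QΔP = 0.1225·108.6 = 13.307 W = 13.31 W.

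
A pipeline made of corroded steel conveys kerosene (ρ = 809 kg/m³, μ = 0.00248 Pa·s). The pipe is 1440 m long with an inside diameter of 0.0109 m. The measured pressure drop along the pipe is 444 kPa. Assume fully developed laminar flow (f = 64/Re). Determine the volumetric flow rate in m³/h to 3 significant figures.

For laminar flow, f = 64/Re with Re = ρVD/μ, so Darcy-Weisbach reduces to ΔP = 32μLV/D². Solving for V: V = ΔP·D²/(32μL) = 4.44e+05·(0.0109)²/(32·0.00248·1440) = 0.4616 m/s.
Check: Re = ρVD/μ = 809·0.4616·0.0109/0.00248 = 1641 < 2300, so the laminar assumption holds.
Q = V·A = 0.4616·(π/4·0.0109²) = 4.307e-05 m³/s = 0.155 m³/h.

Q ≈ 0.155 m³/h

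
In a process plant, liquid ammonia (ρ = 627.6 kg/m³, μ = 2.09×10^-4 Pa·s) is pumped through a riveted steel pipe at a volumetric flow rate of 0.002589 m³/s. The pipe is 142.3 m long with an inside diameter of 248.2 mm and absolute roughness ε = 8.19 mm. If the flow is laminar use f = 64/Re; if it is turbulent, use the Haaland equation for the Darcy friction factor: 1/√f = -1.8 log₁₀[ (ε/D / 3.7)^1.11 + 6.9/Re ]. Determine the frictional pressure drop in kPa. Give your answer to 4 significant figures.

ΔP ≈ 0.03109 kPa

Cross-sectional area A = πD²/4 = π(0.2482)²/4 = 0.04838 m²; mean velocity V = Q/A = 0.002589/0.04838 = 0.05351 m/s.
Reynolds number Re = ρVD/μ = 627.6 · 0.05351 · 0.2482 / 0.000209 = 3.988e+04.
Re > 4000 → turbulent. Relative roughness ε/D = 0.00819/0.2482 = 0.033. Haaland: 1/√f = -1.8 log₁₀[(0.033/3.7)^1.11 + 6.9/3.988e+04] = -1.8 log₁₀[0.00531 + 0.000173] = 4.07, so f = 0.06036.
Darcy-Weisbach: ΔP = f(L/D)(ρV²/2) = 0.06036·(142.3/0.2482)·(627.6·0.05351²/2) = 0.06036·573.3·0.8985 = 31.09 Pa.
ΔP = 31.09 Pa = 0.03109 kPa.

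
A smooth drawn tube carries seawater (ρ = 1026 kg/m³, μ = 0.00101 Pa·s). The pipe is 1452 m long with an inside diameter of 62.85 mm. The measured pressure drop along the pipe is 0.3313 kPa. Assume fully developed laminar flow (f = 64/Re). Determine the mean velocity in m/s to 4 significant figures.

For laminar flow, f = 64/Re with Re = ρVD/μ, so Darcy-Weisbach reduces to ΔP = 32μLV/D². Solving for V: V = ΔP·D²/(32μL) = 331.3·(0.06285)²/(32·0.00101·1452) = 0.02789 m/s.
Check: Re = ρVD/μ = 1026·0.02789·0.06285/0.00101 = 1780 < 2300, so the laminar assumption holds.

V ≈ 0.02789 m/s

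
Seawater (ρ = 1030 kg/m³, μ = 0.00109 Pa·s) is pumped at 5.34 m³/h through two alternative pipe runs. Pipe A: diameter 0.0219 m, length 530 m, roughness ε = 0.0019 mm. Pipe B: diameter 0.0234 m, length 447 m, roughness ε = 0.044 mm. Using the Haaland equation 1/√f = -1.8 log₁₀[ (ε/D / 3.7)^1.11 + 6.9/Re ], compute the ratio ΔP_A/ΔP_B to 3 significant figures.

ΔP_A/ΔP_B ≈ 1.25

Pipe A: V = Q/A = 0.001483/0.0003767 = 3.938 m/s; Re = 8.149e+04; ε/D = 8.68e-05; Haaland → f = 0.01894; ΔP_A = f(L/D)(ρV²/2) = 3.661e+06 Pa.
Pipe B: V = Q/A = 0.001483/0.0004301 = 3.449 m/s; Re = 7.627e+04; ε/D = 0.00188; Haaland → f = 0.02509; ΔP_B = f(L/D)(ρV²/2) = 2.937e+06 Pa.
ΔP_A/ΔP_B = 3.661e+06/2.937e+06 = 1.25.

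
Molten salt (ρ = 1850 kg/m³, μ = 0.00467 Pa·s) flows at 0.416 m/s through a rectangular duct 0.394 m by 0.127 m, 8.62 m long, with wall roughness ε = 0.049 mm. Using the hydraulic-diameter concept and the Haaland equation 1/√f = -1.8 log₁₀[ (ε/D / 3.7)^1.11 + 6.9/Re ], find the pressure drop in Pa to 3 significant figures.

ΔP ≈ 170 Pa

Hydraulic diameter D_h = 4A/P = 4·(0.394·0.127)/(2·(0.394+0.127)) = 0.2002/1.042 = 0.1921 m.
Re = ρVD_h/μ = 1850·0.416·0.1921/0.00467 = 3.165e+04.
ε/D_h = 4.9e-05/0.1921 = 0.000255; Haaland gives 1/√f = -1.8 log₁₀[2.4e-05+0.000218] = 6.509, so f = 0.0236.
ΔP = f(L/D_h)(ρV²/2) = 0.0236·8.62/0.1921·160.1 = 169.6 Pa.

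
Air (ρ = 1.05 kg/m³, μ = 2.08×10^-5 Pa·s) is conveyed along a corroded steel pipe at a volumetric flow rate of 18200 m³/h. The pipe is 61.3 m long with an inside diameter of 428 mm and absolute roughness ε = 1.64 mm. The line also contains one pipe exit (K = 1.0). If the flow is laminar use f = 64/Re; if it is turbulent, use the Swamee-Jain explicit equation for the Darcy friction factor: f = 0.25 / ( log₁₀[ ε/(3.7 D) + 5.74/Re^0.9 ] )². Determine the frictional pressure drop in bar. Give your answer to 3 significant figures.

Q = 18200 m³/h = 18200/3600 = 5.056 m³/s.
Cross-sectional area A = πD²/4 = π(0.428)²/4 = 0.1439 m²; mean velocity V = Q/A = 5.056/0.1439 = 35.14 m/s.
Reynolds number Re = ρVD/μ = 1.05 · 35.14 · 0.428 / 2.08e-05 = 7.592e+05.
Re > 4000 → turbulent. Relative roughness ε/D = 0.00164/0.428 = 0.00383. Swamee-Jain: f = 0.25/(log₁₀[0.00383/3.7 + 5.74/7.592e+05^0.9])² = 0.25/(log₁₀[0.00104 + 2.93e-05])² = 0.25/(-2.973)² = 0.02829.
Total minor-loss coefficient ΣK = 1·1 = 1.
ΔP = [f·L/D + ΣK]·(ρV²/2) = [0.02829·61.3/0.428 + 1]·(1.05·35.14²/2) = [4.052 + 1]·648.2 = 3275 Pa.
ΔP = 3275 Pa = 0.0327 bar.

ΔP ≈ 0.0327 bar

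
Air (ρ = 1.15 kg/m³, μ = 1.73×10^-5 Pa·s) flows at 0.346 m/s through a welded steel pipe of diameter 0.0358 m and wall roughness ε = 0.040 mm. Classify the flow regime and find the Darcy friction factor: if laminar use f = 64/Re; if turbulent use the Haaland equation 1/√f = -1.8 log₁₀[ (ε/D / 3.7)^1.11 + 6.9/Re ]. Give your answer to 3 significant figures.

f ≈ 0.0777

Re = ρVD/μ = 1.15·0.346·0.0358/1.73e-05 = 823.4.
Re < 2300 → laminar, so f = 64/Re = 0.07773 (roughness is irrelevant in laminar flow).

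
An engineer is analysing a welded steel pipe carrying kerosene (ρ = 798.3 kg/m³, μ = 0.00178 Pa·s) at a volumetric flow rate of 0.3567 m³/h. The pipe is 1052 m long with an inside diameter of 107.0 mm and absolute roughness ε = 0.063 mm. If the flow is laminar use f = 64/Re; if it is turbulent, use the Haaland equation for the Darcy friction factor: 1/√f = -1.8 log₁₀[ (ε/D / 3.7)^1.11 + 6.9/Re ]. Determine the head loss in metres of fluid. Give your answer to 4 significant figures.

Q = 0.3567 m³/h = 0.3567/3600 = 9.908e-05 m³/s.
Cross-sectional area A = πD²/4 = π(0.107)²/4 = 0.008992 m²; mean velocity V = Q/A = 9.908e-05/0.008992 = 0.01102 m/s.
Reynolds number Re = ρVD/μ = 798.3 · 0.01102 · 0.107 / 0.00178 = 528.8.
Re < 2300 → laminar flow, so f = 64/Re = 64/528.8 = 0.121 (the turbulent correlation is not needed).
Darcy-Weisbach: ΔP = f(L/D)(ρV²/2) = 0.121·(1052/0.107)·(798.3·0.01102²/2) = 0.121·9832·0.04846 = 57.67 Pa.
Head loss h_f = ΔP/(ρg) = 57.67/(798.3·9.81) = 0.007364 m.

h_f ≈ 0.007364 m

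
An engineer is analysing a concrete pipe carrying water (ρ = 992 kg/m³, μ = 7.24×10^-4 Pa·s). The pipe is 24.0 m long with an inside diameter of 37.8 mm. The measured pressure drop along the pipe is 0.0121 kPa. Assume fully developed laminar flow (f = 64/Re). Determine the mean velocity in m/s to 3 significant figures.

For laminar flow, f = 64/Re with Re = ρVD/μ, so Darcy-Weisbach reduces to ΔP = 32μLV/D². Solving for V: V = ΔP·D²/(32μL) = 12.1·(0.0378)²/(32·0.000724·24) = 0.03109 m/s.
Check: Re = ρVD/μ = 992·0.03109·0.0378/0.000724 = 1610 < 2300, so the laminar assumption holds.

V ≈ 0.0311 m/s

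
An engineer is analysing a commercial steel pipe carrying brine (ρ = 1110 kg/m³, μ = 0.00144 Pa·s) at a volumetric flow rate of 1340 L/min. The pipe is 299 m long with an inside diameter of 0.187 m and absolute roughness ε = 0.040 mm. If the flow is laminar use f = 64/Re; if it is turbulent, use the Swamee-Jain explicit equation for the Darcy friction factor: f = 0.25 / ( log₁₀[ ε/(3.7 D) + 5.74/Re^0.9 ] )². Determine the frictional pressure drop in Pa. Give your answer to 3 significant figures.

Q = 1340 L/min = 1340/60000 = 0.02233 m³/s.
Cross-sectional area A = πD²/4 = π(0.187)²/4 = 0.02746 m²; mean velocity V = Q/A = 0.02233/0.02746 = 0.8132 m/s.
Reynolds number Re = ρVD/μ = 1110 · 0.8132 · 0.187 / 0.00144 = 1.172e+05.
Re > 4000 → turbulent. Relative roughness ε/D = 4e-05/0.187 = 0.000214. Swamee-Jain: f = 0.25/(log₁₀[0.000214/3.7 + 5.74/1.172e+05^0.9])² = 0.25/(log₁₀[5.78e-05 + 0.000157])² = 0.25/(-3.667)² = 0.01859.
Darcy-Weisbach: ΔP = f(L/D)(ρV²/2) = 0.01859·(299/0.187)·(1110·0.8132²/2) = 0.01859·1599·367 = 1.091e+04 Pa.

ΔP ≈ 10900 Pa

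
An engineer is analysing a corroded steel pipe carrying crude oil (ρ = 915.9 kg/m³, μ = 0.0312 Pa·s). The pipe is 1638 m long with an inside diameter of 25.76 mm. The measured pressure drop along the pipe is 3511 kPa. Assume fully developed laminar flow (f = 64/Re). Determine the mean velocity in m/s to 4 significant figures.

For laminar flow, f = 64/Re with Re = ρVD/μ, so Darcy-Weisbach reduces to ΔP = 32μLV/D². Solving for V: V = ΔP·D²/(32μL) = 3.511e+06·(0.02576)²/(32·0.0312·1638) = 1.425 m/s.
Check: Re = ρVD/μ = 915.9·1.425·0.02576/0.0312 = 1077 < 2300, so the laminar assumption holds.

V ≈ 1.425 m/s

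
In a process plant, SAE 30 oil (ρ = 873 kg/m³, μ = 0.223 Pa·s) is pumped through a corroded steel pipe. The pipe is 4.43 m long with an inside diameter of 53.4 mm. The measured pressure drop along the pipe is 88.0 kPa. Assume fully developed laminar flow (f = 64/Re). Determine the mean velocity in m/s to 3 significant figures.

For laminar flow, f = 64/Re with Re = ρVD/μ, so Darcy-Weisbach reduces to ΔP = 32μLV/D². Solving for V: V = ΔP·D²/(32μL) = 8.8e+04·(0.0534)²/(32·0.223·4.43) = 7.938 m/s.
Check: Re = ρVD/μ = 873·7.938·0.0534/0.223 = 1659 < 2300, so the laminar assumption holds.

V ≈ 7.94 m/s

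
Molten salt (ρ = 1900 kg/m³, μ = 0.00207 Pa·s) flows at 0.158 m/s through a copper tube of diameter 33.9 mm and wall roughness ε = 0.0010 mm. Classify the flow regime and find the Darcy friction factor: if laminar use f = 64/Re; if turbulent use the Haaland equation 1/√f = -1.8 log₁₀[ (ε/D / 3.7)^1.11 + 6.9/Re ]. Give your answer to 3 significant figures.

f ≈ 0.0379

Re = ρVD/μ = 1900·0.158·0.0339/0.00207 = 4916.
Re > 4000 → turbulent. ε/D = 1e-06/0.0339 = 2.95e-05; Haaland: 1/√f = -1.8 log₁₀[2.19e-06 + 0.0014] = 5.134, so f = 0.03794.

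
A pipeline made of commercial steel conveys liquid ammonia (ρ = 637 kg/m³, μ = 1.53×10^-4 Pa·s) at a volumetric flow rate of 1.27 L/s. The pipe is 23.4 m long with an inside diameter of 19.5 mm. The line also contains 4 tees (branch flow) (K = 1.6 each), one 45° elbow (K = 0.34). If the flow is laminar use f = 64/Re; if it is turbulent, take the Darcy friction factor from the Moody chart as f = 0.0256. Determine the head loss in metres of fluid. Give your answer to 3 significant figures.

Q = 1.27 L/s = 1.27/1000 = 0.00127 m³/s.
Cross-sectional area A = πD²/4 = π(0.0195)²/4 = 0.0002986 m²; mean velocity V = Q/A = 0.00127/0.0002986 = 4.253 m/s.
Reynolds number Re = ρVD/μ = 637 · 4.253 · 0.0195 / 0.000153 = 3.452e+05.
Re > 4000 → turbulent; use the Moody-chart value f = 0.0256.
Total minor-loss coefficient ΣK = 4·1.6 + 1·0.34 = 6.74.
ΔP = [f·L/D + ΣK]·(ρV²/2) = [0.0256·23.4/0.0195 + 6.74]·(637·4.253²/2) = [30.72 + 6.74]·5760 = 2.158e+05 Pa.
Head loss h_f = ΔP/(ρg) = 2.158e+05/(637·9.81) = 34.5 m.

h_f ≈ 34.5 m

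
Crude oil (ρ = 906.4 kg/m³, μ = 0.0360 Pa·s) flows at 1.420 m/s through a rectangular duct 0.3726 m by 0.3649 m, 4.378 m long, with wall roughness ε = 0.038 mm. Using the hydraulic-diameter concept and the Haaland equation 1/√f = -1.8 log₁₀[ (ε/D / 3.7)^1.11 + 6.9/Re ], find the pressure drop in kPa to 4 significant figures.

ΔP ≈ 0.3124 kPa

Hydraulic diameter D_h = 4A/P = 4·(0.3726·0.3649)/(2·(0.3726+0.3649)) = 0.5438/1.475 = 0.3687 m.
Re = ρVD_h/μ = 906.4·1.42·0.3687/0.036 = 1.318e+04.
ε/D_h = 3.8e-05/0.3687 = 0.000103; Haaland gives 1/√f = -1.8 log₁₀[8.79e-06+0.000523] = 5.893, so f = 0.0288.
ΔP = f(L/D_h)(ρV²/2) = 0.0288·4.378/0.3687·913.8 = 312.4 Pa.
ΔP = 0.3124 kPa.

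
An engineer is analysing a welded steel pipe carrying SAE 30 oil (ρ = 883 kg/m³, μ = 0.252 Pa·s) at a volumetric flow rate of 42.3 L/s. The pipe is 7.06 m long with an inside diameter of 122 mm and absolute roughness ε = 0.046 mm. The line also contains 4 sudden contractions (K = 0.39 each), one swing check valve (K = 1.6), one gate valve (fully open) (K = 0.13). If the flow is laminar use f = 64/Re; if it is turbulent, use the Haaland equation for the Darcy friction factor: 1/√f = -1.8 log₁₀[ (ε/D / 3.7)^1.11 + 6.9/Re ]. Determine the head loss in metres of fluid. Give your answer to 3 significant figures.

h_f ≈ 3.79 m

Q = 42.3 L/s = 42.3/1000 = 0.0423 m³/s.
Cross-sectional area A = πD²/4 = π(0.122)²/4 = 0.01169 m²; mean velocity V = Q/A = 0.0423/0.01169 = 3.619 m/s.
Reynolds number Re = ρVD/μ = 883 · 3.619 · 0.122 / 0.252 = 1547.
Re < 2300 → laminar flow, so f = 64/Re = 64/1547 = 0.04137 (the turbulent correlation is not needed).
Total minor-loss coefficient ΣK = 4·0.39 + 1·1.6 + 1·0.13 = 3.29.
ΔP = [f·L/D + ΣK]·(ρV²/2) = [0.04137·7.06/0.122 + 3.29]·(883·3.619²/2) = [2.394 + 3.29]·5781 = 3.286e+04 Pa.
Head loss h_f = ΔP/(ρg) = 3.286e+04/(883·9.81) = 3.79 m.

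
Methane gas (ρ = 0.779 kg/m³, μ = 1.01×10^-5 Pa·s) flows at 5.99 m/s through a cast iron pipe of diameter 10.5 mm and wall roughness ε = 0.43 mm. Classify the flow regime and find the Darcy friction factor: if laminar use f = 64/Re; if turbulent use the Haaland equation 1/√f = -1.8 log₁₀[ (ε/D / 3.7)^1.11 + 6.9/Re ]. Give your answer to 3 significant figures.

f ≈ 0.0708

Re = ρVD/μ = 0.779·5.99·0.0105/1.01e-05 = 4851.
Re > 4000 → turbulent. ε/D = 0.00043/0.0105 = 0.041; Haaland: 1/√f = -1.8 log₁₀[0.00674 + 0.00142] = 3.758, so f = 0.0708.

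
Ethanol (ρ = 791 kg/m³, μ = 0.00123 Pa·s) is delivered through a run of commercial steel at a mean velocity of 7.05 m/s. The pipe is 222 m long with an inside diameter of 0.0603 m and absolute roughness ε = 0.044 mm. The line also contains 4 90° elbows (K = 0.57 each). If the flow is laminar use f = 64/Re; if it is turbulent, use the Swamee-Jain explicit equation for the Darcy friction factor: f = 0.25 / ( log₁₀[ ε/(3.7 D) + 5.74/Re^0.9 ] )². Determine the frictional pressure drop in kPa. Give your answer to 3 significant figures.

Reynolds number Re = ρVD/μ = 791 · 7.05 · 0.0603 / 0.00123 = 2.734e+05.
Re > 4000 → turbulent. Relative roughness ε/D = 4.4e-05/0.0603 = 0.00073. Swamee-Jain: f = 0.25/(log₁₀[0.00073/3.7 + 5.74/2.734e+05^0.9])² = 0.25/(log₁₀[0.000197 + 7.34e-05])² = 0.25/(-3.568)² = 0.01964.
Total minor-loss coefficient ΣK = 4·0.57 = 2.28.
ΔP = [f·L/D + ΣK]·(ρV²/2) = [0.01964·222/0.0603 + 2.28]·(791·7.05²/2) = [72.31 + 2.28]·1.966e+04 = 1.466e+06 Pa.
ΔP = 1.466e+06 Pa = 1470 kPa.

ΔP ≈ 1470 kPa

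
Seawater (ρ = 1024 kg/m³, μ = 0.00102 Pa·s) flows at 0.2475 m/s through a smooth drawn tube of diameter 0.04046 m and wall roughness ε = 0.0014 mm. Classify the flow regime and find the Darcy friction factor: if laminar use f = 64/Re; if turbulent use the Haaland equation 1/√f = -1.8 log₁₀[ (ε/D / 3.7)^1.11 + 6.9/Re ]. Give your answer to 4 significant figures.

Re = ρVD/μ = 1024·0.2475·0.04046/0.00102 = 1.005e+04.
Re > 4000 → turbulent. ε/D = 1.4e-06/0.04046 = 3.46e-05; Haaland: 1/√f = -1.8 log₁₀[2.62e-06 + 0.000686] = 5.691, so f = 0.03087.

f ≈ 0.03087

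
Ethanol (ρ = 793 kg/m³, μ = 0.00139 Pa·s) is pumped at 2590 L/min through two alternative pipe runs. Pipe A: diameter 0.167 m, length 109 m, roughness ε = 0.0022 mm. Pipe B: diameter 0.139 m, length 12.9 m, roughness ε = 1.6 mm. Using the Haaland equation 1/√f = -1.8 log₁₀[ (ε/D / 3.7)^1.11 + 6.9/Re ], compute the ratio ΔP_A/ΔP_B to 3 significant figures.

Pipe A: V = Q/A = 0.04317/0.0219 = 1.971 m/s; Re = 1.878e+05; ε/D = 1.32e-05; Haaland → f = 0.01577; ΔP_A = f(L/D)(ρV²/2) = 1.585e+04 Pa.
Pipe B: V = Q/A = 0.04317/0.01517 = 2.845 m/s; Re = 2.256e+05; ε/D = 0.0115; Haaland → f = 0.04008; ΔP_B = f(L/D)(ρV²/2) = 1.194e+04 Pa.
ΔP_A/ΔP_B = 1.585e+04/1.194e+04 = 1.33.

ΔP_A/ΔP_B ≈ 1.33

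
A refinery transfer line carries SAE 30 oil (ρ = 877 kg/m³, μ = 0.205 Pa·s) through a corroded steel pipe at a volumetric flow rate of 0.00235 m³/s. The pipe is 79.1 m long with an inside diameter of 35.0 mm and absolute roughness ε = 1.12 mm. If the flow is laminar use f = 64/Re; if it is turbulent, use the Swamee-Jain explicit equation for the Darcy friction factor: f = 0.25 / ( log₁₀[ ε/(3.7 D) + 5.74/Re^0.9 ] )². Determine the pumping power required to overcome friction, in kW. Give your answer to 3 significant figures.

Cross-sectional area A = πD²/4 = π(0.035)²/4 = 0.0009621 m²; mean velocity V = Q/A = 0.00235/0.0009621 = 2.443 m/s.
Reynolds number Re = ρVD/μ = 877 · 2.443 · 0.035 / 0.205 = 365.7.
Re < 2300 → laminar flow, so f = 64/Re = 64/365.7 = 0.175 (the turbulent correlation is not needed).
Darcy-Weisbach: ΔP = f(L/D)(ρV²/2) = 0.175·(79.1/0.035)·(877·2.443²/2) = 0.175·2260·2616 = 1.035e+06 Pa.
Pumping power P = QΔP = 0.00235·1.035e+06 = 2431 W = 2.43 kW.

P ≈ 2.43 kW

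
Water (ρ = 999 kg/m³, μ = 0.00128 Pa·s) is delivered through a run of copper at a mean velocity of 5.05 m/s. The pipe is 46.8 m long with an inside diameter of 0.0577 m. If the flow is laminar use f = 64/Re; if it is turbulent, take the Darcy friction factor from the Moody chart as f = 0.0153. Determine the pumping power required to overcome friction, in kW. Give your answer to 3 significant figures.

Reynolds number Re = ρVD/μ = 999 · 5.05 · 0.0577 / 0.00128 = 2.274e+05.
Re > 4000 → turbulent; use the Moody-chart value f = 0.0153.
Darcy-Weisbach: ΔP = f(L/D)(ρV²/2) = 0.0153·(46.8/0.0577)·(999·5.05²/2) = 0.0153·811.1·1.274e+04 = 1.581e+05 Pa.
Q = V·A = 5.05·0.002615 = 0.0132 m³/s.
Pumping power P = QΔP = 0.0132·1.581e+05 = 2087 W = 2.09 kW.

P ≈ 2.09 kW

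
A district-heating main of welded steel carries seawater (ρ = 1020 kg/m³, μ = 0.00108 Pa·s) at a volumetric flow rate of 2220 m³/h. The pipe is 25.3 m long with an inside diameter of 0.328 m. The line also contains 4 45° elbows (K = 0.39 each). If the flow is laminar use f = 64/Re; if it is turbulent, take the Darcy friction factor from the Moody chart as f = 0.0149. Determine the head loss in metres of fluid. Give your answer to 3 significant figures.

Q = 2220 m³/h = 2220/3600 = 0.6167 m³/s.
Cross-sectional area A = πD²/4 = π(0.328)²/4 = 0.0845 m²; mean velocity V = Q/A = 0.6167/0.0845 = 7.298 m/s.
Reynolds number Re = ρVD/μ = 1020 · 7.298 · 0.328 / 0.00108 = 2.261e+06.
Re > 4000 → turbulent; use the Moody-chart value f = 0.0149.
Total minor-loss coefficient ΣK = 4·0.39 = 1.56.
ΔP = [f·L/D + ΣK]·(ρV²/2) = [0.0149·25.3/0.328 + 1.56]·(1020·7.298²/2) = [1.149 + 1.56]·2.716e+04 = 7.36e+04 Pa.
Head loss h_f = ΔP/(ρg) = 7.36e+04/(1020·9.81) = 7.36 m.

h_f ≈ 7.36 m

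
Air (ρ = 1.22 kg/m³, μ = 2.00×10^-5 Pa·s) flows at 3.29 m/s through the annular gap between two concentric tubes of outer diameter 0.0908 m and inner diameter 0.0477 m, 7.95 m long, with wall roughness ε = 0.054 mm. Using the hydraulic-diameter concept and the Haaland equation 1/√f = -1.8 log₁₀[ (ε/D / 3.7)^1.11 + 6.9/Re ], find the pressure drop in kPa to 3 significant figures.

ΔP ≈ 0.0410 kPa

Hydraulic diameter D_h = 4A/P = D_o - D_i = 0.0908 - 0.0477 = 0.0431 m.
Re = ρVD_h/μ = 1.22·3.29·0.0431/2e-05 = 8650.
ε/D_h = 5.4e-05/0.0431 = 0.00125; Haaland gives 1/√f = -1.8 log₁₀[0.000141+0.000798] = 5.45, so f = 0.03367.
ΔP = f(L/D_h)(ρV²/2) = 0.03367·7.95/0.0431·6.603 = 41.01 Pa.
ΔP = 0.0410 kPa.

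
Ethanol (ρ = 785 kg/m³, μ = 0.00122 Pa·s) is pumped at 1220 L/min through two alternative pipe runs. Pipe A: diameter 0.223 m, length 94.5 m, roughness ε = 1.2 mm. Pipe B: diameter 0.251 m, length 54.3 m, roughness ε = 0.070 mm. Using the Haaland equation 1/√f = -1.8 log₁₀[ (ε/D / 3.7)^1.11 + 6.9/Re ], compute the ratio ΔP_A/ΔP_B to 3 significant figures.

ΔP_A/ΔP_B ≈ 4.95

Pipe A: V = Q/A = 0.02033/0.03906 = 0.5206 m/s; Re = 7.47e+04; ε/D = 0.00538; Haaland → f = 0.03219; ΔP_A = f(L/D)(ρV²/2) = 1451 Pa.
Pipe B: V = Q/A = 0.02033/0.04948 = 0.4109 m/s; Re = 6.637e+04; ε/D = 0.000279; Haaland → f = 0.02046; ΔP_B = f(L/D)(ρV²/2) = 293.3 Pa.
ΔP_A/ΔP_B = 1451/293.3 = 4.95.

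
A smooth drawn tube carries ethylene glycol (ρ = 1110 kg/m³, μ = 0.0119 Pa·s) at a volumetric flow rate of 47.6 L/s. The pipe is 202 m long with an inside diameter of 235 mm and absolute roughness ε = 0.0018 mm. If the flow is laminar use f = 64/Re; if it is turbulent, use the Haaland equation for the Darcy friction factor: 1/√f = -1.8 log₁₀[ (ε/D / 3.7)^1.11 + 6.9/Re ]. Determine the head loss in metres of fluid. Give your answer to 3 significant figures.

h_f ≈ 1.30 m

Q = 47.6 L/s = 47.6/1000 = 0.0476 m³/s.
Cross-sectional area A = πD²/4 = π(0.235)²/4 = 0.04337 m²; mean velocity V = Q/A = 0.0476/0.04337 = 1.097 m/s.
Reynolds number Re = ρVD/μ = 1110 · 1.097 · 0.235 / 0.0119 = 2.406e+04.
Re > 4000 → turbulent. Relative roughness ε/D = 1.8e-06/0.235 = 7.66e-06. Haaland: 1/√f = -1.8 log₁₀[(7.66e-06/3.7)^1.11 + 6.9/2.406e+04] = -1.8 log₁₀[4.91e-07 + 0.000287] = 6.375, so f = 0.02461.
Darcy-Weisbach: ΔP = f(L/D)(ρV²/2) = 0.02461·(202/0.235)·(1110·1.097²/2) = 0.02461·859.6·668.4 = 1.414e+04 Pa.
Head loss h_f = ΔP/(ρg) = 1.414e+04/(1110·9.81) = 1.30 m.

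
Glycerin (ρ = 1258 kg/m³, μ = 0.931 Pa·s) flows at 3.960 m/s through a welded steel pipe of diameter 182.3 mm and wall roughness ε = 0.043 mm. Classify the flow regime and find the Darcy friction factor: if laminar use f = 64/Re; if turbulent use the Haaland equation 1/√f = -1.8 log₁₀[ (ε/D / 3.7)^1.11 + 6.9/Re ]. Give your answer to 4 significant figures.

f ≈ 0.06561

Re = ρVD/μ = 1258·3.96·0.1823/0.931 = 975.5.
Re < 2300 → laminar, so f = 64/Re = 0.06561 (roughness is irrelevant in laminar flow).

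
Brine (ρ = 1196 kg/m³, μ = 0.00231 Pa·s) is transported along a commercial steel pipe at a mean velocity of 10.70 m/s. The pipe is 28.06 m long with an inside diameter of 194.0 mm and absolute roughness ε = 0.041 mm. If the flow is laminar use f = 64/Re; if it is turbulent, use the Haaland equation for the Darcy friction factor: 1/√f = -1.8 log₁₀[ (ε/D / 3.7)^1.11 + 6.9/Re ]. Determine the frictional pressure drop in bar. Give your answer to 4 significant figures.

Reynolds number Re = ρVD/μ = 1196 · 10.7 · 0.194 / 0.00231 = 1.075e+06.
Re > 4000 → turbulent. Relative roughness ε/D = 4.1e-05/0.194 = 0.000211. Haaland: 1/√f = -1.8 log₁₀[(0.000211/3.7)^1.11 + 6.9/1.075e+06] = -1.8 log₁₀[1.95e-05 + 6.42e-06] = 8.255, so f = 0.01467.
Darcy-Weisbach: ΔP = f(L/D)(ρV²/2) = 0.01467·(28.06/0.194)·(1196·10.7²/2) = 0.01467·144.6·6.847e+04 = 1.453e+05 Pa.
ΔP = 1.453e+05 Pa = 1.453 bar.

ΔP ≈ 1.453 bar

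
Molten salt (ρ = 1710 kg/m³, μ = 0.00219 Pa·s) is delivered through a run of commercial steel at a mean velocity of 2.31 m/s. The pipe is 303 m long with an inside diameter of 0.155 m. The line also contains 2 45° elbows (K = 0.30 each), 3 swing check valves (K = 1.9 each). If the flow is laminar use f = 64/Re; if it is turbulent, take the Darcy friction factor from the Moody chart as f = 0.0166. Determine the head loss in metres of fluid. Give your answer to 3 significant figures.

h_f ≈ 10.5 m

Reynolds number Re = ρVD/μ = 1710 · 2.31 · 0.155 / 0.00219 = 2.796e+05.
Re > 4000 → turbulent; use the Moody-chart value f = 0.0166.
Total minor-loss coefficient ΣK = 2·0.3 + 3·1.9 = 6.3.
ΔP = [f·L/D + ΣK]·(ρV²/2) = [0.0166·303/0.155 + 6.3]·(1710·2.31²/2) = [32.45 + 6.3]·4562 = 1.768e+05 Pa.
Head loss h_f = ΔP/(ρg) = 1.768e+05/(1710·9.81) = 10.5 m.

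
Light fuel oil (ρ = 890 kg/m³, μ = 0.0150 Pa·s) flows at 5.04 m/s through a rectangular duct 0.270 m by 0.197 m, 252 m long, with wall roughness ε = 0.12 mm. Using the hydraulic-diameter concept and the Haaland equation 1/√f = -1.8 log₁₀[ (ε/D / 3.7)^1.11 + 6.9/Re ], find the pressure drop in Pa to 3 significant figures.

Hydraulic diameter D_h = 4A/P = 4·(0.27·0.197)/(2·(0.27+0.197)) = 0.2128/0.934 = 0.2278 m.
Re = ρVD_h/μ = 890·5.04·0.2278/0.015 = 6.812e+04.
ε/D_h = 0.00012/0.2278 = 0.000527; Haaland gives 1/√f = -1.8 log₁₀[5.37e-05+0.000101] = 6.857, so f = 0.02127.
ΔP = f(L/D_h)(ρV²/2) = 0.02127·252/0.2278·1.13e+04 = 2.659e+05 Pa.

ΔP ≈ 266000 Pa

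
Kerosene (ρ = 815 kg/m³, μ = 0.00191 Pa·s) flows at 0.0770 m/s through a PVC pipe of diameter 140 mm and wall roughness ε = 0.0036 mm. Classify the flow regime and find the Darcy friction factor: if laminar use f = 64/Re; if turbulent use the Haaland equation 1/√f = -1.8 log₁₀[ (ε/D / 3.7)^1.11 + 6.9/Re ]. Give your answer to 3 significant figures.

f ≈ 0.0387

Re = ρVD/μ = 815·0.077·0.14/0.00191 = 4600.
Re > 4000 → turbulent. ε/D = 3.6e-06/0.14 = 2.57e-05; Haaland: 1/√f = -1.8 log₁₀[1.88e-06 + 0.0015] = 5.082, so f = 0.03872.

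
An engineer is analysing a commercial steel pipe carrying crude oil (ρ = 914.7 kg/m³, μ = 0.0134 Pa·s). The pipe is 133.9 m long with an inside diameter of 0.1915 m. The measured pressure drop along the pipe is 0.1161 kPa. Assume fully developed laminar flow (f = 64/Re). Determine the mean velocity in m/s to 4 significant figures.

For laminar flow, f = 64/Re with Re = ρVD/μ, so Darcy-Weisbach reduces to ΔP = 32μLV/D². Solving for V: V = ΔP·D²/(32μL) = 116.1·(0.1915)²/(32·0.0134·133.9) = 0.07415 m/s.
Check: Re = ρVD/μ = 914.7·0.07415·0.1915/0.0134 = 969.3 < 2300, so the laminar assumption holds.

V ≈ 0.07415 m/s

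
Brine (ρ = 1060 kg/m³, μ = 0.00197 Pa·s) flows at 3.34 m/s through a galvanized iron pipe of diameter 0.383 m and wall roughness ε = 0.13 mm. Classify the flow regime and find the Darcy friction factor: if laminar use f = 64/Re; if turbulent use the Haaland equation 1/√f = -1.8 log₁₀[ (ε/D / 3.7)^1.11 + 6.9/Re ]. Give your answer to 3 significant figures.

Re = ρVD/μ = 1060·3.34·0.383/0.00197 = 6.883e+05.
Re > 4000 → turbulent. ε/D = 0.00013/0.383 = 0.000339; Haaland: 1/√f = -1.8 log₁₀[3.3e-05 + 1e-05] = 7.859, so f = 0.01619.

f ≈ 0.0162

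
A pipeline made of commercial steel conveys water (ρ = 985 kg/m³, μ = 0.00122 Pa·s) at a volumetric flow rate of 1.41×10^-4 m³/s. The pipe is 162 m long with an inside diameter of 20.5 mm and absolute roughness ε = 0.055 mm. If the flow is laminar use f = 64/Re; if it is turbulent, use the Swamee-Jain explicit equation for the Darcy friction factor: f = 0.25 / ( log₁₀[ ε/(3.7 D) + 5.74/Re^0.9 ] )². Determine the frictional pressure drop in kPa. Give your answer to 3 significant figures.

ΔP ≈ 26.9 kPa

Cross-sectional area A = πD²/4 = π(0.0205)²/4 = 0.0003301 m²; mean velocity V = Q/A = 0.000141/0.0003301 = 0.4272 m/s.
Reynolds number Re = ρVD/μ = 985 · 0.4272 · 0.0205 / 0.00122 = 7071.
Re > 4000 → turbulent. Relative roughness ε/D = 5.5e-05/0.0205 = 0.00268. Swamee-Jain: f = 0.25/(log₁₀[0.00268/3.7 + 5.74/7071^0.9])² = 0.25/(log₁₀[0.000725 + 0.00197])² = 0.25/(-2.569)² = 0.03787.
Darcy-Weisbach: ΔP = f(L/D)(ρV²/2) = 0.03787·(162/0.0205)·(985·0.4272²/2) = 0.03787·7902·89.88 = 2.689e+04 Pa.
ΔP = 2.689e+04 Pa = 26.9 kPa.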